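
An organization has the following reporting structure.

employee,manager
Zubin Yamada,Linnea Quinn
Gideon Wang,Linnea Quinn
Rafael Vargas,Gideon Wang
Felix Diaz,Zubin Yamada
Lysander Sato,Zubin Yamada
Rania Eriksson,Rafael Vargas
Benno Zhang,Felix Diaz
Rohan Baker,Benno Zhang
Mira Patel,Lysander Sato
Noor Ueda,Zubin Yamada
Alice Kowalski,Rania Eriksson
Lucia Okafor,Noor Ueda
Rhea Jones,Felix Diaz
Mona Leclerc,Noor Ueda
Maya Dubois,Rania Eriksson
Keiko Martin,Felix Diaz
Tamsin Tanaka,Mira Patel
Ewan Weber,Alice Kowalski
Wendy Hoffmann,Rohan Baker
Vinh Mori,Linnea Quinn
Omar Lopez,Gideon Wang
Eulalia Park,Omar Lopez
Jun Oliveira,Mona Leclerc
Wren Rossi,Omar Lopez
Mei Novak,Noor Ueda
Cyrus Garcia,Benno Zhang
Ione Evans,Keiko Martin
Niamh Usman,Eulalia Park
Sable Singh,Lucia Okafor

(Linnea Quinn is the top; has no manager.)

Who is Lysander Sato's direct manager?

Lysander Sato reports directly to Zubin Yamada.

Zubin Yamada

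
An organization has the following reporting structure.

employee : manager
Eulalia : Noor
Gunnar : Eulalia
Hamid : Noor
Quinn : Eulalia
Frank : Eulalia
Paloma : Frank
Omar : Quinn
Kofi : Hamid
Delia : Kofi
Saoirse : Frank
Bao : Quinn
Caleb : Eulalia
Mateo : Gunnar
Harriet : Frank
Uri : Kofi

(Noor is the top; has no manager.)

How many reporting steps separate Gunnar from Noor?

2

Chain from Gunnar up to Noor: Gunnar → Eulalia → Noor. That is 2 steps up, so Gunnar is 2 levels below Noor.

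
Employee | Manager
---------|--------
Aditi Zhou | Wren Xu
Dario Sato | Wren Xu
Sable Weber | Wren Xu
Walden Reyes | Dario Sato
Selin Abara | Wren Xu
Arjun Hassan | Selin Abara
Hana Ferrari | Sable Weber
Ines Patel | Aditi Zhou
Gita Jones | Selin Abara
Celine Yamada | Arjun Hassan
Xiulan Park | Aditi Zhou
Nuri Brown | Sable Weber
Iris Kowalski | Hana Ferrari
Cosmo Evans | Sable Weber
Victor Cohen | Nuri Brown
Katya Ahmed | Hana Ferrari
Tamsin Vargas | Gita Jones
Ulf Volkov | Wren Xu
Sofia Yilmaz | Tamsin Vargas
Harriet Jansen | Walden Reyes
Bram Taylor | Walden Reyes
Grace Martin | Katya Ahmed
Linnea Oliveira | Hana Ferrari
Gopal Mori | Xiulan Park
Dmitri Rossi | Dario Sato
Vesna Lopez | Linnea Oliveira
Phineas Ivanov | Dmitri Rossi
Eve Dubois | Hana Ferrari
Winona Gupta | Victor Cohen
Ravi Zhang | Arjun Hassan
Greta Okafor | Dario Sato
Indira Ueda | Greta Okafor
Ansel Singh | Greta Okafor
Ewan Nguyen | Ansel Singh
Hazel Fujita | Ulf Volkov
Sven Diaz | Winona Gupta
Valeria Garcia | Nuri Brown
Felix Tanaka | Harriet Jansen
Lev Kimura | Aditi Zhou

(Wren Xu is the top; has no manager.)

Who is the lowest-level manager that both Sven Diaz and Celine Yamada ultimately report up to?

Wren Xu

Sven Diaz's chain of managers is Winona Gupta, Victor Cohen, Nuri Brown, Sable Weber, Wren Xu. Celine Yamada's chain of managers is Arjun Hassan, Selin Abara, Wren Xu. The first manager that appears in both chains is Wren Xu.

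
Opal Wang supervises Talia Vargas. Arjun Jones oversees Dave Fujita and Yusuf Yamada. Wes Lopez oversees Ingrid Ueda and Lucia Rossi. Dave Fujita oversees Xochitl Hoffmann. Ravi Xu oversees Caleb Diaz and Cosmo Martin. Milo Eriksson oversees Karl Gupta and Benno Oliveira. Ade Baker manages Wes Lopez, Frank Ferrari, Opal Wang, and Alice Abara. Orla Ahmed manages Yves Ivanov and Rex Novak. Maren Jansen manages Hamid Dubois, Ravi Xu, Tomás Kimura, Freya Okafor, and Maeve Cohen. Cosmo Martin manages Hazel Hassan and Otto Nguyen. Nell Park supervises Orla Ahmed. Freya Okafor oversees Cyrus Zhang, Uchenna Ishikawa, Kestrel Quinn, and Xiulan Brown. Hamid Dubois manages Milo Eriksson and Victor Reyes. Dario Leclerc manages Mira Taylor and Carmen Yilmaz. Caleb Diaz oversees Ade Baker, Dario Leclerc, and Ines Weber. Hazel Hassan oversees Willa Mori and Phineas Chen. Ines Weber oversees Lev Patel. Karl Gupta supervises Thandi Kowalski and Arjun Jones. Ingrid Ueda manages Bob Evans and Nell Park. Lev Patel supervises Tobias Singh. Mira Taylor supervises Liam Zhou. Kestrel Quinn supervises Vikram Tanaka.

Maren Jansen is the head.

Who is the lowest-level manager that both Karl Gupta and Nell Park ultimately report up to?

Karl Gupta's chain of managers is Milo Eriksson, Hamid Dubois, Maren Jansen. Nell Park's chain of managers is Ingrid Ueda, Wes Lopez, Ade Baker, Caleb Diaz, Ravi Xu, Maren Jansen. The first manager that appears in both chains is Maren Jansen.

Maren Jansen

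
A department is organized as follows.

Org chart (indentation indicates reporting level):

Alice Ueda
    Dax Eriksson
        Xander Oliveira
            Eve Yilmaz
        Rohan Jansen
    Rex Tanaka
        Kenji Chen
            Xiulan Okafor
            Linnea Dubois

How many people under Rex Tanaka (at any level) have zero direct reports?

The people in Rex Tanaka's organization with no one reporting to them are Linnea Dubois, Xiulan Okafor. That is 2.

2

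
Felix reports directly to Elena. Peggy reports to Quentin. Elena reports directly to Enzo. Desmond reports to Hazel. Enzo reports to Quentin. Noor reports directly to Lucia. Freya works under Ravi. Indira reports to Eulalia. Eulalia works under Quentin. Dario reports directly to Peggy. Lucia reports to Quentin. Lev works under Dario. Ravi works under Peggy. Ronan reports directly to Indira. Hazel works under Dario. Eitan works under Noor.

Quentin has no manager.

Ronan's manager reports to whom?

Eulalia

Ronan reports to Indira, and Indira reports to Eulalia. So Ronan's skip-level manager is Eulalia.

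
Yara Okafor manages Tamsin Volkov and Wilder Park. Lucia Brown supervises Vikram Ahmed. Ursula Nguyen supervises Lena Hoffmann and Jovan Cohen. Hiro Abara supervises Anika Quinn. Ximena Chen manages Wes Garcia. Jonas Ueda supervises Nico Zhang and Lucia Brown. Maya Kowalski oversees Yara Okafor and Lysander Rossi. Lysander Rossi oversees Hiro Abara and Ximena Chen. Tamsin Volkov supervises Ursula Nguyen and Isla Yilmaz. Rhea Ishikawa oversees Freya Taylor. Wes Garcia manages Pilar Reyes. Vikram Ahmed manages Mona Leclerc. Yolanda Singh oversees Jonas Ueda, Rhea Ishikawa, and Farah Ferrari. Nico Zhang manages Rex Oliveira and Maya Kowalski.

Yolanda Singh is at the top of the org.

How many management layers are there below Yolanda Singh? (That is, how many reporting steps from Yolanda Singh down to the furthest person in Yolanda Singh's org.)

7

The longest chain under Yolanda Singh runs Yolanda Singh → Jonas Ueda → Nico Zhang → Maya Kowalski → Lysander Rossi → Ximena Chen → Wes Garcia → Pilar Reyes, which is 7 levels below Yolanda Singh.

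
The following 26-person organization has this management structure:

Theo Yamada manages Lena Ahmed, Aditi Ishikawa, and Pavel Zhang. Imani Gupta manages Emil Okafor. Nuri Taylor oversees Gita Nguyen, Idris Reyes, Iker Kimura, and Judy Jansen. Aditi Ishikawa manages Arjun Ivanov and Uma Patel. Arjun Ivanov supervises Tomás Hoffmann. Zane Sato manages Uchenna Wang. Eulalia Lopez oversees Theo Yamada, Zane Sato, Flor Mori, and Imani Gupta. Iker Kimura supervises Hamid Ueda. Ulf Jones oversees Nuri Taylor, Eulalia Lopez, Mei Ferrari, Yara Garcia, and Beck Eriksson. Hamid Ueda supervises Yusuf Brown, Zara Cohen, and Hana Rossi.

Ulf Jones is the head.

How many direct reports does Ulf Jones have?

Ulf Jones directly manages Nuri Taylor, Eulalia Lopez, Mei Ferrari, Yara Garcia, Beck Eriksson. That is 5 direct reports.

5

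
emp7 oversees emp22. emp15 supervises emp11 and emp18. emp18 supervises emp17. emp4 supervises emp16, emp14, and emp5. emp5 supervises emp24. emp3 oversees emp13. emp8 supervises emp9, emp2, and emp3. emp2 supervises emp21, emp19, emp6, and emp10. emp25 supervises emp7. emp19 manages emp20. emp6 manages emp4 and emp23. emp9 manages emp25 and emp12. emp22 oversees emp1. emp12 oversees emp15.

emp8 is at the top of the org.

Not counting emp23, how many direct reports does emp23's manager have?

1

emp23 reports to emp6. emp6's other direct reports are emp4 — 1 peer.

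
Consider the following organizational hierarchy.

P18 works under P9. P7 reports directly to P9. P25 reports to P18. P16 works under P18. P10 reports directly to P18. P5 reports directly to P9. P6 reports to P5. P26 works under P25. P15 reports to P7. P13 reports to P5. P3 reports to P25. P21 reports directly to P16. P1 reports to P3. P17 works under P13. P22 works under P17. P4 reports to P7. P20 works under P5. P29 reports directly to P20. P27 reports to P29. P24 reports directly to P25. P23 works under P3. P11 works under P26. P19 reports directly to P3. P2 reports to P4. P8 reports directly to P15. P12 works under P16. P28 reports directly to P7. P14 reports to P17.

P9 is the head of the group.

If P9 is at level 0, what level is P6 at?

2

Chain from P6 up to P9: P6 → P5 → P9. That is 2 steps up, so P6 is 2 levels below P9.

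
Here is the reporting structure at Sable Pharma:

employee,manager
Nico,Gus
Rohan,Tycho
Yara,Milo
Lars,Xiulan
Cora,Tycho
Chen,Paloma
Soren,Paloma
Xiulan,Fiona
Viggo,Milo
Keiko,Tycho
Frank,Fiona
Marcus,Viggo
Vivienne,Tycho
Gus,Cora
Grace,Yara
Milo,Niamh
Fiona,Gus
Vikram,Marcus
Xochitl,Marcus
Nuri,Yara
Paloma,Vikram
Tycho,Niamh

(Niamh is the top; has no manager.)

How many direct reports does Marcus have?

2

Marcus directly manages Vikram, Xochitl. That is 2 direct reports.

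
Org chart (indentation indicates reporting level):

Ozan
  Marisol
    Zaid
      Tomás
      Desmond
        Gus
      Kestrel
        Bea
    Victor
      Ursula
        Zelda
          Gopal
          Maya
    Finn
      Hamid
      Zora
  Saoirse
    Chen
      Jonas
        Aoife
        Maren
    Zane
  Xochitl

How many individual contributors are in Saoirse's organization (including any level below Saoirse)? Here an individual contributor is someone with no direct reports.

3

The people in Saoirse's organization with no one reporting to them are Zane, Maren, Aoife. That is 3.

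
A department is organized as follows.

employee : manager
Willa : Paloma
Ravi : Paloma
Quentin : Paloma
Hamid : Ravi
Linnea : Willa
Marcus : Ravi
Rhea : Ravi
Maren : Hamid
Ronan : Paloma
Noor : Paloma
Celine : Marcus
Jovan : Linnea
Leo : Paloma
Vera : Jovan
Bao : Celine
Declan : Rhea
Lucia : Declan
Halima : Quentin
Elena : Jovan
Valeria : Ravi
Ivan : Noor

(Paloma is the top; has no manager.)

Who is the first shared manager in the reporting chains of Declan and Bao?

Ravi

Declan's chain of managers is Rhea, Ravi, Paloma. Bao's chain of managers is Celine, Marcus, Ravi, Paloma. The first manager that appears in both chains is Ravi.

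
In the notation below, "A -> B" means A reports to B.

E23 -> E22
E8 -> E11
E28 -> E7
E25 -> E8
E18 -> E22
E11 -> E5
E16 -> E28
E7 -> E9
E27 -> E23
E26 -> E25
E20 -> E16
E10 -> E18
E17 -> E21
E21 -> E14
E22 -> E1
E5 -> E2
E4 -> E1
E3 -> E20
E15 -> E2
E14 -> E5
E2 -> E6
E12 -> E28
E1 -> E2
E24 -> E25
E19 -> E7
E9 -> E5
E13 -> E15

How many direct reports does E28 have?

E28 directly manages E16, E12. That is 2 direct reports.

2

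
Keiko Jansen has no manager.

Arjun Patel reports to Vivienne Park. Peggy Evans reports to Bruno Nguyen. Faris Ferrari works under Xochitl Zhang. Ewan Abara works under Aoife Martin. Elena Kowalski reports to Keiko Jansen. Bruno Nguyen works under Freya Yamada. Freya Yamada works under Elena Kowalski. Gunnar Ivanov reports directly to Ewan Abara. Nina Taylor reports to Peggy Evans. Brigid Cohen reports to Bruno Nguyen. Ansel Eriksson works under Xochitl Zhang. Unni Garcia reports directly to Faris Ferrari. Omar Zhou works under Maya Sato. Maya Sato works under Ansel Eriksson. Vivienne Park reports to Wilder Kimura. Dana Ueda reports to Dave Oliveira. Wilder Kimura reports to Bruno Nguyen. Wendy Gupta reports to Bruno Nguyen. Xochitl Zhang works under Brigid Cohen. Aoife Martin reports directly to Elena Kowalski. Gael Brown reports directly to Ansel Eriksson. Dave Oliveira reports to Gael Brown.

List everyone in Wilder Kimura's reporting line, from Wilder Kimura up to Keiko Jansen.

Wilder Kimura -> Bruno Nguyen -> Freya Yamada -> Elena Kowalski -> Keiko Jansen

Wilder Kimura reports to Bruno Nguyen. Bruno Nguyen reports to Freya Yamada. Freya Yamada reports to Elena Kowalski. Elena Kowalski reports to Keiko Jansen. Keiko Jansen is at the top.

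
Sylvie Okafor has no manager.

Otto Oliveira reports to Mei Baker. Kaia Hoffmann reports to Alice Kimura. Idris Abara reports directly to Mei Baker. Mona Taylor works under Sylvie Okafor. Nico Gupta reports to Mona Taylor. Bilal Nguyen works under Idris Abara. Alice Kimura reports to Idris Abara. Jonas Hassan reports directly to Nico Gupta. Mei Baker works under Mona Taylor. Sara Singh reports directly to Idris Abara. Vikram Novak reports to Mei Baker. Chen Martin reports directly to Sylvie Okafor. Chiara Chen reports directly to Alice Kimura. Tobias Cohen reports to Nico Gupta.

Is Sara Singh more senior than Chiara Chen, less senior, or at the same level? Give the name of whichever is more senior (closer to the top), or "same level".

Sara Singh is 4 levels below Sylvie Okafor; Chiara Chen is 5. Sara Singh is higher.

Sara Singh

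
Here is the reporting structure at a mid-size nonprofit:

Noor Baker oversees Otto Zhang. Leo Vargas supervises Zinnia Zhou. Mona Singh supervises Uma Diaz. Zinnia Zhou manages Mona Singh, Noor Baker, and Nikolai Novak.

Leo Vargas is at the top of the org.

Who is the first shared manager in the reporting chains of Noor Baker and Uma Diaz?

Noor Baker's chain of managers is Zinnia Zhou, Leo Vargas. Uma Diaz's chain of managers is Mona Singh, Zinnia Zhou, Leo Vargas. The first manager that appears in both chains is Zinnia Zhou.

Zinnia Zhou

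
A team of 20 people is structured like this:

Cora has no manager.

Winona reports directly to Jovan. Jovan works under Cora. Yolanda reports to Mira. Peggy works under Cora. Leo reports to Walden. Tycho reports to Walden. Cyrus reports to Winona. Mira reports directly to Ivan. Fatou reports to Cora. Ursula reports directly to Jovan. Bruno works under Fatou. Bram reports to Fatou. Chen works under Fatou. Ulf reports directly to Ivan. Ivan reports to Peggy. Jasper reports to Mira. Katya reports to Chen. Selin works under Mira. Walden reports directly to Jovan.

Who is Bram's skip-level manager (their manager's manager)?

Bram reports to Fatou, and Fatou reports to Cora. So Bram's skip-level manager is Cora.

Cora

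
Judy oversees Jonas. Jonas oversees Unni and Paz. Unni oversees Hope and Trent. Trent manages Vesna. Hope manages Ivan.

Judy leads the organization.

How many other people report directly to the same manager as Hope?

Hope reports to Unni. Unni's other direct reports are Trent — 1 peer.

1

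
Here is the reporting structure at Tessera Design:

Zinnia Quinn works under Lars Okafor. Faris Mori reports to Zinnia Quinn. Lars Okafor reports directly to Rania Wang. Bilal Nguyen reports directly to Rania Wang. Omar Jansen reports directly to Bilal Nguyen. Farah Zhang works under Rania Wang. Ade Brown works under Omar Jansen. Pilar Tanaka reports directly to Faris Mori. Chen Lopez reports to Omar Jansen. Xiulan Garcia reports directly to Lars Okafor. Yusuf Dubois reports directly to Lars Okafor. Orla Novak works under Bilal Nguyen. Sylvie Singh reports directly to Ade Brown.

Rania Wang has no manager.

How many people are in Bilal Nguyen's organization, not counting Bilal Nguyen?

5

Bilal Nguyen directly manages Orla Novak, Omar Jansen. Orla Novak has no reports. Under Omar Jansen: Chen Lopez, Ade Brown, Sylvie Singh (3). So Bilal Nguyen's organization is 2 direct reports plus everyone under them: 1 + 4 = 5.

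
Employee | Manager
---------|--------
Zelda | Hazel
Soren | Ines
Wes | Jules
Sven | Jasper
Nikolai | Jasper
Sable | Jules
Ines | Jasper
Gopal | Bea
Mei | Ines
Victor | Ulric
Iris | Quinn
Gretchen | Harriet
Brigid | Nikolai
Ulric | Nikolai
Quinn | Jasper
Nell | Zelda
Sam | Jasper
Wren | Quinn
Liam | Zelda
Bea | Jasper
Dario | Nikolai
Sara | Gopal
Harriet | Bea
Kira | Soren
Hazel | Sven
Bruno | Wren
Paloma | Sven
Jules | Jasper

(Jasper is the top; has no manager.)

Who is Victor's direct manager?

Victor reports directly to Ulric.

Ulric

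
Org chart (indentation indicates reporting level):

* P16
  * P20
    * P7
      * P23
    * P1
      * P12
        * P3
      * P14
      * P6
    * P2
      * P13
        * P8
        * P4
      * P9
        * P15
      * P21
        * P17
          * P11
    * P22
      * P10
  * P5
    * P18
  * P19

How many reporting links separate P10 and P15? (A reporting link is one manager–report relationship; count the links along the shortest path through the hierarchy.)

P10 is 2 levels below P20, and P15 is 3 levels below P20 (their lowest common manager). The shortest path runs up from P10 to P20 and back down to P15: 2 + 3 = 5 links.

5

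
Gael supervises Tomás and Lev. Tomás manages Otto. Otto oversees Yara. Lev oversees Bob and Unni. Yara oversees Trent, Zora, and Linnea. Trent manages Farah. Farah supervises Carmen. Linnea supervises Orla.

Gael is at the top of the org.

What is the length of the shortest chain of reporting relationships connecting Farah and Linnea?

3

Farah is 2 levels below Yara, and Linnea is 1 level below Yara (their lowest common manager). The shortest path runs up from Farah to Yara and back down to Linnea: 2 + 1 = 3 links.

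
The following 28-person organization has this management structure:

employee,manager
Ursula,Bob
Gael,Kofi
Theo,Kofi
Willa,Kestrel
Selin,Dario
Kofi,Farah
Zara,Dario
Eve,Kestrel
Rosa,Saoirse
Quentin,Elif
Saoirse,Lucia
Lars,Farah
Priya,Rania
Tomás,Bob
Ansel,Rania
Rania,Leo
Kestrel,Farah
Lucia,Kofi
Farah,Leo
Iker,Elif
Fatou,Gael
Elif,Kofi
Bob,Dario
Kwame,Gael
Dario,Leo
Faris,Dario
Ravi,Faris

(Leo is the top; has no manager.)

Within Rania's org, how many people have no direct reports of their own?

The people in Rania's organization with no one reporting to them are Priya, Ansel. That is 2.

2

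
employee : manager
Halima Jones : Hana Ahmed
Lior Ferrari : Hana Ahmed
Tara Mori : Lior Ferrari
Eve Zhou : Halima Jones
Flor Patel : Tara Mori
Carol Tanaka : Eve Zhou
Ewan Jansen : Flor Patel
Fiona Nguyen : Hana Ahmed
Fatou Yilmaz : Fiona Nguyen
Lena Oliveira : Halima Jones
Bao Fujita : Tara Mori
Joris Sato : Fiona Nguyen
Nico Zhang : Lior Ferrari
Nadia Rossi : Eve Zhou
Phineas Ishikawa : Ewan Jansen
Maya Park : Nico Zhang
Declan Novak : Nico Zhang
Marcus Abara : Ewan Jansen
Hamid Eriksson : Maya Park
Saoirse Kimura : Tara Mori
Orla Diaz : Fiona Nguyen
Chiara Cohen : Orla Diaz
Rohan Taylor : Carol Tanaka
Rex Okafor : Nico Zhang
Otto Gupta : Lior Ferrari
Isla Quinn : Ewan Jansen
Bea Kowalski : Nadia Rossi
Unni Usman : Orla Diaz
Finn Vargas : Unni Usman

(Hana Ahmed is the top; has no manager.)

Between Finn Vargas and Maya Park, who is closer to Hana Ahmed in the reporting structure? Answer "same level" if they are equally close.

Finn Vargas is 4 levels below Hana Ahmed; Maya Park is 3. Maya Park is higher.

Maya Park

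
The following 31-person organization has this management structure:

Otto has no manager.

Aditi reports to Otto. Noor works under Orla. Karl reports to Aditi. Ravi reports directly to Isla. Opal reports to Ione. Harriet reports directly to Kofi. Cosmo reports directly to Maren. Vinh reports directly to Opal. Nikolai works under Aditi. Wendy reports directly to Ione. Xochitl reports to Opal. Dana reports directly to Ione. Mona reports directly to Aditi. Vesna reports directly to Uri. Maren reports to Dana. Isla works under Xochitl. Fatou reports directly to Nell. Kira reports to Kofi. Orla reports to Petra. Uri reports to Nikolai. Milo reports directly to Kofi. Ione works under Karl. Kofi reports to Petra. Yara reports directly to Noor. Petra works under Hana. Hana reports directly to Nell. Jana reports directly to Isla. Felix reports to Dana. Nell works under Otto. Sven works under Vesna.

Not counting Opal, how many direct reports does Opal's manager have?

2

Opal reports to Ione. Ione's other direct reports are Dana, Wendy — 2 peers.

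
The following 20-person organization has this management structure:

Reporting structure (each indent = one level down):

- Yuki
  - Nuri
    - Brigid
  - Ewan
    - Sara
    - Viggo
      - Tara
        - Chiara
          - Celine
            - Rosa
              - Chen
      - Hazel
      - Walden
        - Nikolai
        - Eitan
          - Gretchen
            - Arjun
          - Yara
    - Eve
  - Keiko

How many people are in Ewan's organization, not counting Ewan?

Ewan directly manages Sara, Viggo, Eve. Sara has no reports. Under Viggo: Walden, Eitan, Yara, Gretchen, Arjun, Nikolai, Hazel, Tara, Chiara, Celine, Rosa, Chen (12). Eve has no reports. So Ewan's organization is 3 direct reports plus everyone under them: 1 + 13 + 1 = 15.

15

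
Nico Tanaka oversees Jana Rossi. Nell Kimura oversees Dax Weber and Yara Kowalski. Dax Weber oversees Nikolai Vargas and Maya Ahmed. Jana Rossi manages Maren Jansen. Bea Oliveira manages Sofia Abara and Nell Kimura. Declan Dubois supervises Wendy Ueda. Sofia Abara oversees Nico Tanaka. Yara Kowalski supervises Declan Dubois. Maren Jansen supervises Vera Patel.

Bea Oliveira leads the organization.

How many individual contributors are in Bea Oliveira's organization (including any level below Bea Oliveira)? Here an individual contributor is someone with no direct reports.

The people in Bea Oliveira's organization with no one reporting to them are Wendy Ueda, Maya Ahmed, Nikolai Vargas, Vera Patel. That is 4.

4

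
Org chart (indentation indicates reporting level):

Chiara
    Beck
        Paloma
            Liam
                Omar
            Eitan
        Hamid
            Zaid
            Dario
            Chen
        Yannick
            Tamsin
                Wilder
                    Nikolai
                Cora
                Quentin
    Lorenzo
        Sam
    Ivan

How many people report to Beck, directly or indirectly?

14

Beck directly manages Paloma, Hamid, Yannick. Under Paloma: Eitan, Liam, Omar (3). Under Hamid: Chen, Dario, Zaid (3). Under Yannick: Tamsin, Quentin, Cora, Wilder, Nikolai (5). So Beck's organization is 3 direct reports plus everyone under them: 4 + 4 + 6 = 14.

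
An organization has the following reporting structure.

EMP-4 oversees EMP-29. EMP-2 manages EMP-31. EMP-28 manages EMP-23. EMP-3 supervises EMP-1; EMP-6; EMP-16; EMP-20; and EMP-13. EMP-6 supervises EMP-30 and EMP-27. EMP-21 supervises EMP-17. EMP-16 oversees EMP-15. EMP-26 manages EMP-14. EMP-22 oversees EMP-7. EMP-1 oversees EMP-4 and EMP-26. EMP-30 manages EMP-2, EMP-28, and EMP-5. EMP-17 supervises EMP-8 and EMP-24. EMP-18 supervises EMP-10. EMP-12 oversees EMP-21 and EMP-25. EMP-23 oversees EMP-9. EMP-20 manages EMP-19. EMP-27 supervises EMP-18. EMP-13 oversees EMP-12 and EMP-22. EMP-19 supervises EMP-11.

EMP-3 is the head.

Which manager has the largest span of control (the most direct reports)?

EMP-3

Direct-report counts: EMP-3 has 5; EMP-1 has 2; EMP-4 has 1; EMP-26 has 1; EMP-16 has 1; EMP-20 has 1; EMP-19 has 1; EMP-13 has 2; EMP-22 has 1; EMP-12 has 2; EMP-21 has 1; EMP-17 has 2; EMP-6 has 2; EMP-27 has 1; EMP-18 has 1; EMP-30 has 3; EMP-2 has 1; EMP-28 has 1; EMP-23 has 1. The largest is 5, held by EMP-3.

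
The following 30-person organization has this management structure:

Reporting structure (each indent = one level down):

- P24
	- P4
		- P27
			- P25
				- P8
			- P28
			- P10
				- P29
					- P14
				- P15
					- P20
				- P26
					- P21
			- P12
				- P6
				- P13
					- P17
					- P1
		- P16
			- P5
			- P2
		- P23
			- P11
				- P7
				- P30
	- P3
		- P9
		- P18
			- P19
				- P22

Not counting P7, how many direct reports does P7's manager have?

1

P7 reports to P11. P11's other direct reports are P30 — 1 peer.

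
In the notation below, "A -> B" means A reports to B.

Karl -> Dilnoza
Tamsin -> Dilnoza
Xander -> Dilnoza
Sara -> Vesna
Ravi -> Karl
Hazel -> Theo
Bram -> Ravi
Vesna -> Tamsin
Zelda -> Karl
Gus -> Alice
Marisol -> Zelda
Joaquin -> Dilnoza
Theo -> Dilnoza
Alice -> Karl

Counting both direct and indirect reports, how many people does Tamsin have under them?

Tamsin directly manages Vesna. Under Vesna: Sara (1). That's 2 in total.

2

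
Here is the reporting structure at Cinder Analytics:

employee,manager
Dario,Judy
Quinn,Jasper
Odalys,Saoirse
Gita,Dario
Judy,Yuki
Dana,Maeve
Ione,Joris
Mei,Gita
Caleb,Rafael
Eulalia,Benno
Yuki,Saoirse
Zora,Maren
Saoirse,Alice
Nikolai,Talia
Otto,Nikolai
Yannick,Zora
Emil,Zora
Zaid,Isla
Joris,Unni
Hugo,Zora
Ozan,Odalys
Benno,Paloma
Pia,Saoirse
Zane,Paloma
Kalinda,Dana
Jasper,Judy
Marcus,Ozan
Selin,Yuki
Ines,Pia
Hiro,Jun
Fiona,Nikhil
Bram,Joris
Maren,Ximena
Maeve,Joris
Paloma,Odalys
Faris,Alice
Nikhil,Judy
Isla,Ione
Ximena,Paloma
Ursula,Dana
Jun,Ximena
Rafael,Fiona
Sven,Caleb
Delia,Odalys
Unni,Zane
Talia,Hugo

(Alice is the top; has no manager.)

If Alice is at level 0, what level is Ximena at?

4

Chain from Ximena up to Alice: Ximena → Paloma → Odalys → Saoirse → Alice. That is 4 steps up, so Ximena is 4 levels below Alice.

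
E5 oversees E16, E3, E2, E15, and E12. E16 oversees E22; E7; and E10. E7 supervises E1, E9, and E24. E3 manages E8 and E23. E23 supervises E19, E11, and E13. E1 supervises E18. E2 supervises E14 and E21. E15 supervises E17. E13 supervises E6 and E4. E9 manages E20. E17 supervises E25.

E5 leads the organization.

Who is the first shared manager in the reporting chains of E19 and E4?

E23

E19's chain of managers is E23, E3, E5. E4's chain of managers is E13, E23, E3, E5. The first manager that appears in both chains is E23.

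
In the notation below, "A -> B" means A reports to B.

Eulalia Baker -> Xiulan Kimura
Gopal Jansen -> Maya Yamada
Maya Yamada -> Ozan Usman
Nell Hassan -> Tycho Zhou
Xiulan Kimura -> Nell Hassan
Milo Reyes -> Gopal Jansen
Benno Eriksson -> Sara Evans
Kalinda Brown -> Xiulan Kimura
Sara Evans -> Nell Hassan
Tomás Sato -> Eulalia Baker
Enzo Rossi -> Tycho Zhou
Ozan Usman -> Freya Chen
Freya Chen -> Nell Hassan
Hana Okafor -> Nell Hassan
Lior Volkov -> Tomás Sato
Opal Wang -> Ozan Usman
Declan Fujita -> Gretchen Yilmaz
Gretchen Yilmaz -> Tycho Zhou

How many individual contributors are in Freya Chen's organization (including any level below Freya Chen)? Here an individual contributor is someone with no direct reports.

2

The people in Freya Chen's organization with no one reporting to them are Opal Wang, Milo Reyes. That is 2.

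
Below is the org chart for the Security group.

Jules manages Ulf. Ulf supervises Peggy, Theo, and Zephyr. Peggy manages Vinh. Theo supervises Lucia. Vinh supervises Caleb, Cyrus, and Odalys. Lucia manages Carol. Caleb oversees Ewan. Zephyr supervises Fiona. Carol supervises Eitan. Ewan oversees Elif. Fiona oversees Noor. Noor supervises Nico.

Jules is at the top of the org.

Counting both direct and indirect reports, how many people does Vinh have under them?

5

Vinh directly manages Caleb, Cyrus, Odalys. Under Caleb: Ewan, Elif (2). Cyrus has no reports. Odalys has no reports. So Vinh's organization is 3 direct reports plus everyone under them: 3 + 1 + 1 = 5.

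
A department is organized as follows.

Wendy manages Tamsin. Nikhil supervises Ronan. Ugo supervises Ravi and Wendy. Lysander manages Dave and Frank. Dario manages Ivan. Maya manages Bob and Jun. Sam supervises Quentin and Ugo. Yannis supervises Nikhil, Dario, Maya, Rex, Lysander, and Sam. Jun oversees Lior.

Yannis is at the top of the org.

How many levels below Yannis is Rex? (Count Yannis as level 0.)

Chain from Rex up to Yannis: Rex → Yannis. That is 1 step up, so Rex is 1 level below Yannis.

1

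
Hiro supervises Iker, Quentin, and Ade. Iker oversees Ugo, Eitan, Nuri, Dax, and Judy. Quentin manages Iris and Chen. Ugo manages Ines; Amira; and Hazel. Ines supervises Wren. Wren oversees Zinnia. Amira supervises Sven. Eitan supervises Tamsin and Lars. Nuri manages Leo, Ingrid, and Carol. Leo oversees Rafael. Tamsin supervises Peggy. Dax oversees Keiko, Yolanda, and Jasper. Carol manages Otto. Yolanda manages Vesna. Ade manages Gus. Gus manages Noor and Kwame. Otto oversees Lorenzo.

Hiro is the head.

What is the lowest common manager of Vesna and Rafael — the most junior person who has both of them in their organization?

Vesna's chain of managers is Yolanda, Dax, Iker, Hiro. Rafael's chain of managers is Leo, Nuri, Iker, Hiro. The first manager that appears in both chains is Iker.

Iker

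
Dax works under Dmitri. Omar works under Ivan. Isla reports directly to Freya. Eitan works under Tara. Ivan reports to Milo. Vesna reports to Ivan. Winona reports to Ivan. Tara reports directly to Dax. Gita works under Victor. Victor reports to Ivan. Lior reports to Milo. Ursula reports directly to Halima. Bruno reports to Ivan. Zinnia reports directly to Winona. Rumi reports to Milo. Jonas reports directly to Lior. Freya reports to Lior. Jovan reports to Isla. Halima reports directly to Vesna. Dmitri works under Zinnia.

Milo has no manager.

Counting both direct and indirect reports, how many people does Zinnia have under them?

4

Zinnia directly manages Dmitri. Under Dmitri: Dax, Tara, Eitan (3). That's 4 in total.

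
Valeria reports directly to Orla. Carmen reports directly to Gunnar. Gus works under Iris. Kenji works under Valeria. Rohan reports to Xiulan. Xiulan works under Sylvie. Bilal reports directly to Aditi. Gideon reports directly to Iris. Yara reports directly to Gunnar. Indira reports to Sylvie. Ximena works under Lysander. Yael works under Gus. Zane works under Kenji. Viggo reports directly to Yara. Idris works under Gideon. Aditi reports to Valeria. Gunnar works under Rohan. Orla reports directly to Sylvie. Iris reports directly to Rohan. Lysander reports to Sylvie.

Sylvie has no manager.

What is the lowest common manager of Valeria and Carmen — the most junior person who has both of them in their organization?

Sylvie

Valeria's chain of managers is Orla, Sylvie. Carmen's chain of managers is Gunnar, Rohan, Xiulan, Sylvie. The first manager that appears in both chains is Sylvie.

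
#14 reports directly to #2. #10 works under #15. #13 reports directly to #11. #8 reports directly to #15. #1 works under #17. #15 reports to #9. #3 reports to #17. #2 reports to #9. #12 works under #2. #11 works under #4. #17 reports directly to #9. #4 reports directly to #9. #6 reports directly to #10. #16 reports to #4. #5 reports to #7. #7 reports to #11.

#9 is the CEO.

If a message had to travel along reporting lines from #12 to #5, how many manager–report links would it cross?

#12 is 2 levels below #9, and #5 is 4 levels below #9 (their lowest common manager). The shortest path runs up from #12 to #9 and back down to #5: 2 + 4 = 6 links.

6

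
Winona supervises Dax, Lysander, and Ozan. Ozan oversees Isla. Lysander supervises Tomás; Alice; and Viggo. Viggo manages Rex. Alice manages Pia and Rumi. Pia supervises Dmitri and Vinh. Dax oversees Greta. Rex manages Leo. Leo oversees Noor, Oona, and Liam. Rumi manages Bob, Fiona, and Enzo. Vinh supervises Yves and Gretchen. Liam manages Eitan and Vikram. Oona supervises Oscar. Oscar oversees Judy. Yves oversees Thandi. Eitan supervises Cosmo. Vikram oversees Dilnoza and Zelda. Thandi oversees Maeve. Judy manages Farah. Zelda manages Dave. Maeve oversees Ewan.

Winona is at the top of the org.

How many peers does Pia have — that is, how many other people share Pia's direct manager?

1

Pia reports to Alice. Alice's other direct reports are Rumi — 1 peer.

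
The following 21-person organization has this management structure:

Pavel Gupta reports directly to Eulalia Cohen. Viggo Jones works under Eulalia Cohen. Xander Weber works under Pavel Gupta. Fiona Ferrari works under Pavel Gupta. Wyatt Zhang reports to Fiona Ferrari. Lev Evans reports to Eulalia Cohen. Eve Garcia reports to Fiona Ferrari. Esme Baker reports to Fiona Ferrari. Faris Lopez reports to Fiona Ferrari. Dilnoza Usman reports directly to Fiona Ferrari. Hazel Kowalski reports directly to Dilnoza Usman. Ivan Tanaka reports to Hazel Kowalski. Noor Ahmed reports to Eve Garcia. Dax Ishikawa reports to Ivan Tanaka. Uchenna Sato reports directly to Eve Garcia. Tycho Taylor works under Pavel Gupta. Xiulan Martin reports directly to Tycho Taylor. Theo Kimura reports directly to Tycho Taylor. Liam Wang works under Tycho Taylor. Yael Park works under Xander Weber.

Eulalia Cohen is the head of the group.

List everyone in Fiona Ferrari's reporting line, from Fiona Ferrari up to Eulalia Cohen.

Fiona Ferrari reports to Pavel Gupta. Pavel Gupta reports to Eulalia Cohen. Eulalia Cohen is at the top.

Fiona Ferrari -> Pavel Gupta -> Eulalia Cohen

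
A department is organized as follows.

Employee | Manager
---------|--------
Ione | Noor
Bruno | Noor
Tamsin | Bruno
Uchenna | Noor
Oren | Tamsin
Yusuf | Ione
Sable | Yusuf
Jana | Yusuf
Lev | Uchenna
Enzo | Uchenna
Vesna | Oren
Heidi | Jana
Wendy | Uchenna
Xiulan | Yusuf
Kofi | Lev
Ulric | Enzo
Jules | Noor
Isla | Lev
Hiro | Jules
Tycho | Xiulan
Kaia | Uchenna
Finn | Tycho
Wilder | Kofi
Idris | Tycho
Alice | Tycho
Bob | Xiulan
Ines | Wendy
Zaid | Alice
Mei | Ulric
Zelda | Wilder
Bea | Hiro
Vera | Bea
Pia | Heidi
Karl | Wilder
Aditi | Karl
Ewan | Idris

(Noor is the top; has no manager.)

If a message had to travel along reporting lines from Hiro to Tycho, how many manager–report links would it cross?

6

Hiro is 2 levels below Noor, and Tycho is 4 levels below Noor (their lowest common manager). The shortest path runs up from Hiro to Noor and back down to Tycho: 2 + 4 = 6 links.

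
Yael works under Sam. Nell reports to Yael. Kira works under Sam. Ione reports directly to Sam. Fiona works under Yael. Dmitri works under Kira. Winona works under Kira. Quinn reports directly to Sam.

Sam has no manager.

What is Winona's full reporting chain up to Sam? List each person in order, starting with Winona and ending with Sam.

Winona reports to Kira. Kira reports to Sam. Sam is at the top.

Winona -> Kira -> Sam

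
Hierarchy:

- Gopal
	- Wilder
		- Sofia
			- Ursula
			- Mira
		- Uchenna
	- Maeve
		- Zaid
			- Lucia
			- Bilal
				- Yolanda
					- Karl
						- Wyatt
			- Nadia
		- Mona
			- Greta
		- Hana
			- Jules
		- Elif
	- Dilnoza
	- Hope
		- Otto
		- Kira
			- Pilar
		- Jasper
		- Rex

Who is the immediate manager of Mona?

Mona reports directly to Maeve.

Maeve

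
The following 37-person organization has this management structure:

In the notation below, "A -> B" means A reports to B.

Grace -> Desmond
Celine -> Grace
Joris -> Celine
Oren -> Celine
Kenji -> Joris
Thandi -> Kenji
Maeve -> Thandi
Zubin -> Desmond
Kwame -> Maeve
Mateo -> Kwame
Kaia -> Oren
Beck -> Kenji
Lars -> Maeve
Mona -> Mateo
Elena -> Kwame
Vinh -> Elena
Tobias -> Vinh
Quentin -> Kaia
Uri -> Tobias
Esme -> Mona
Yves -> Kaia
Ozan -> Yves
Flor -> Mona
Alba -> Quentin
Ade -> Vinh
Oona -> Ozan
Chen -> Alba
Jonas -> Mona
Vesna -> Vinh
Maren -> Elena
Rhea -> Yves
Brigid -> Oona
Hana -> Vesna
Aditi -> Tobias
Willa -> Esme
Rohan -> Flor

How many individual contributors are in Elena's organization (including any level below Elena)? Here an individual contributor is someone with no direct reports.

5

The people in Elena's organization with no one reporting to them are Maren, Hana, Ade, Aditi, Uri. That is 5.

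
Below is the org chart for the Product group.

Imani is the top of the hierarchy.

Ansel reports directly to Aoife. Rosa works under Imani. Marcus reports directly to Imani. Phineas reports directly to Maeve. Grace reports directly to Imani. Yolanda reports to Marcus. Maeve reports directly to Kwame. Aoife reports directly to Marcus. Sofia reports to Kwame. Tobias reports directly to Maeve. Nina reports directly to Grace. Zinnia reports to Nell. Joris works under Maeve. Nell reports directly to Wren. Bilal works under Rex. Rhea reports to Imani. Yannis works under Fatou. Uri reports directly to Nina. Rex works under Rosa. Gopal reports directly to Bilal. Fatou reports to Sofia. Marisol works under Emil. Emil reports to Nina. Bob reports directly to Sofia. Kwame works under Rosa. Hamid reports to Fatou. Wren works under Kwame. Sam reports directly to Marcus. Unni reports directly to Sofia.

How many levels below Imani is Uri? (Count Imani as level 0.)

Chain from Uri up to Imani: Uri → Nina → Grace → Imani. That is 3 steps up, so Uri is 3 levels below Imani.

3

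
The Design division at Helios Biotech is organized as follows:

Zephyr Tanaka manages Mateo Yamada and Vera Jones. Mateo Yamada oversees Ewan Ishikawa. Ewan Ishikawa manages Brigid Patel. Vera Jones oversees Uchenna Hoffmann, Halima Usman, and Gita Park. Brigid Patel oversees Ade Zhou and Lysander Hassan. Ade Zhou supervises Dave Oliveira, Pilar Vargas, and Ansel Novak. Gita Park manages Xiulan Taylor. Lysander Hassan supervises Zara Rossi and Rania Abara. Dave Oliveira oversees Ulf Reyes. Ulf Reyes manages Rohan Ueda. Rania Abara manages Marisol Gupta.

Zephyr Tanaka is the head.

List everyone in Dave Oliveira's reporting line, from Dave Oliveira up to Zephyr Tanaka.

Dave Oliveira reports to Ade Zhou. Ade Zhou reports to Brigid Patel. Brigid Patel reports to Ewan Ishikawa. Ewan Ishikawa reports to Mateo Yamada. Mateo Yamada reports to Zephyr Tanaka. Zephyr Tanaka is at the top.

Dave Oliveira -> Ade Zhou -> Brigid Patel -> Ewan Ishikawa -> Mateo Yamada -> Zephyr Tanaka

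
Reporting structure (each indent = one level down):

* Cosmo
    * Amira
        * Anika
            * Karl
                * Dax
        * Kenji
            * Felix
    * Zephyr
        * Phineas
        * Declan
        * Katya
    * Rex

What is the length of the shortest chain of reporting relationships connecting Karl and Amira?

Karl is in Amira's organization: the chain from Karl up to Amira is Karl → Anika → Amira, which is 2 links.

2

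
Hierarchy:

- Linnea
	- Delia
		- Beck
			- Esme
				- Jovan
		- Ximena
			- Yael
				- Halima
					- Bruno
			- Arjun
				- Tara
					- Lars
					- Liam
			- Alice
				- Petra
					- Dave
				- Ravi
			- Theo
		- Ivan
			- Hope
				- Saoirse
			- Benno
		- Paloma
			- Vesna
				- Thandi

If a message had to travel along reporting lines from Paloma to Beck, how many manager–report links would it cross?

2

Paloma is 1 level below Delia, and Beck is 1 level below Delia (their lowest common manager). The shortest path runs up from Paloma to Delia and back down to Beck: 1 + 1 = 2 links.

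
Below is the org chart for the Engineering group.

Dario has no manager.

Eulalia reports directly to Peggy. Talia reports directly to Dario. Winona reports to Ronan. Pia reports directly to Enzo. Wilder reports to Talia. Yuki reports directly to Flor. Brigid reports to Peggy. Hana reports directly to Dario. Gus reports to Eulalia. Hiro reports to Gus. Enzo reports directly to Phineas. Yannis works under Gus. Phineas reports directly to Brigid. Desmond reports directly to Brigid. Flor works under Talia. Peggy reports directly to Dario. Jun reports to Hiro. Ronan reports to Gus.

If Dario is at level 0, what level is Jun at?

Chain from Jun up to Dario: Jun → Hiro → Gus → Eulalia → Peggy → Dario. That is 5 steps up, so Jun is 5 levels below Dario.

5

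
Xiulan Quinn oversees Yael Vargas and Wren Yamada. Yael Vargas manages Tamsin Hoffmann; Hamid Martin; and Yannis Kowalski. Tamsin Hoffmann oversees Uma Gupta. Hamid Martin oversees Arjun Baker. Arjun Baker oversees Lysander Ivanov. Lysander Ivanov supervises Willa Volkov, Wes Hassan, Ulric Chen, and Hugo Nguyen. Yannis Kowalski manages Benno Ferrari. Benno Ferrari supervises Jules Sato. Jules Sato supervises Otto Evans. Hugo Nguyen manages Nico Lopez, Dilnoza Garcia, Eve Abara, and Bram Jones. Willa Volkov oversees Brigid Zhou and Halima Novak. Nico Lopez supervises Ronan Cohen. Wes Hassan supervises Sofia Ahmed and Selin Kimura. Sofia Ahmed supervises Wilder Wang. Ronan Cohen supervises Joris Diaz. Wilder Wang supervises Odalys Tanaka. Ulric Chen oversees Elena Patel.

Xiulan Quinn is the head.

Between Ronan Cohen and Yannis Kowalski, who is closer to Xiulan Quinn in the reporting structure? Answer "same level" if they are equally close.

Yannis Kowalski

Ronan Cohen is 7 levels below Xiulan Quinn; Yannis Kowalski is 2. Yannis Kowalski is higher.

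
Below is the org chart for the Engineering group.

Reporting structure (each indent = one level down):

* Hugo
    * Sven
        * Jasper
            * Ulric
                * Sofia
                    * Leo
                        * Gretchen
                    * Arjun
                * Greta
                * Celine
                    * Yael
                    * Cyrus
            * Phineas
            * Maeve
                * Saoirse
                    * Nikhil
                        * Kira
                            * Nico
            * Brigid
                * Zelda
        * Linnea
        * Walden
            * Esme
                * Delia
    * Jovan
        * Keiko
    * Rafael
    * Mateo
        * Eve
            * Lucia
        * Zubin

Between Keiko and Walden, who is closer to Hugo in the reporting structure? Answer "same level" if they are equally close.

Both Keiko and Walden are 2 levels below Hugo.

same level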